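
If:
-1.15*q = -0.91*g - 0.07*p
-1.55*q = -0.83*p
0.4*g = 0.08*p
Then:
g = 0.00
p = 0.00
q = 0.00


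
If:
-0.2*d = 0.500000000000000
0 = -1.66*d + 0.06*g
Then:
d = -2.50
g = -69.17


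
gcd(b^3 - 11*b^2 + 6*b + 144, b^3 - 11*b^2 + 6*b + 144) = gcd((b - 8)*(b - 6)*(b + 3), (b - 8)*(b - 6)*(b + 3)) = b^3 - 11*b^2 + 6*b + 144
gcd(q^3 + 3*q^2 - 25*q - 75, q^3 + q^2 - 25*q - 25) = q^2 - 25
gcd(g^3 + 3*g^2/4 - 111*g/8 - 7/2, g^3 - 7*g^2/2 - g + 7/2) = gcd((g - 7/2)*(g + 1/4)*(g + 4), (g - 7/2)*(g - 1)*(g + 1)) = g - 7/2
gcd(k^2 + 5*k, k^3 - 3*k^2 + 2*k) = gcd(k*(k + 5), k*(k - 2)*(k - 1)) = k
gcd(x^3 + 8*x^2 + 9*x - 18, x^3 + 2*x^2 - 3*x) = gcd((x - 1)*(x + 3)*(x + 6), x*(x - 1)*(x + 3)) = x^2 + 2*x - 3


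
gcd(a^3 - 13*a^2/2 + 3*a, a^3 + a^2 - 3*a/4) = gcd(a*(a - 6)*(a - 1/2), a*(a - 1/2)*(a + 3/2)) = a^2 - a/2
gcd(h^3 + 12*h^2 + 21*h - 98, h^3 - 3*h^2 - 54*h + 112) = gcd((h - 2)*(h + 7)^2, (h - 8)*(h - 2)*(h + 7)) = h^2 + 5*h - 14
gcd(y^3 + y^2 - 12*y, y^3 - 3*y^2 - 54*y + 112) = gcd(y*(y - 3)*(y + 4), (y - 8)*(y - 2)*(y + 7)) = 1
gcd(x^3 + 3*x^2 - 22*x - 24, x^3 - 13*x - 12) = x^2 - 3*x - 4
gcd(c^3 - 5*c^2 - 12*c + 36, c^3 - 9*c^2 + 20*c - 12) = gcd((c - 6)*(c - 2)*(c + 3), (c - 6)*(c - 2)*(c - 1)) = c^2 - 8*c + 12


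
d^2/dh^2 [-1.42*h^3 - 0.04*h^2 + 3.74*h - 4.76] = -8.52*h - 0.08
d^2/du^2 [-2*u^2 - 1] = -4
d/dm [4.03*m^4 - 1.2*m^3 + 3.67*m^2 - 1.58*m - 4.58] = 16.12*m^3 - 3.6*m^2 + 7.34*m - 1.58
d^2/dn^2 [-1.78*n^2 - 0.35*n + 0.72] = -3.56000000000000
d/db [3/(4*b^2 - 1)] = -24*b/(4*b^2 - 1)^2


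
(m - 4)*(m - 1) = m^2 - 5*m + 4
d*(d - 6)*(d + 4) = d^3 - 2*d^2 - 24*d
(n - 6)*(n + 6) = n^2 - 36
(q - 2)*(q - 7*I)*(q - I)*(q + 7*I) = q^4 - 2*q^3 - I*q^3 + 49*q^2 + 2*I*q^2 - 98*q - 49*I*q + 98*I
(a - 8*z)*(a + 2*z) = a^2 - 6*a*z - 16*z^2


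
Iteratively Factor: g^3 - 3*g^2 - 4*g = (g)*(g^2 - 3*g - 4) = g*(g + 1)*(g - 4)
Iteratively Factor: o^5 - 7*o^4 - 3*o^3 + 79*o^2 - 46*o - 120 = (o - 4)*(o^4 - 3*o^3 - 15*o^2 + 19*o + 30) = (o - 5)*(o - 4)*(o^3 + 2*o^2 - 5*o - 6) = (o - 5)*(o - 4)*(o - 2)*(o^2 + 4*o + 3) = (o - 5)*(o - 4)*(o - 2)*(o + 1)*(o + 3)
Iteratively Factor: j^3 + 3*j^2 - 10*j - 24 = (j - 3)*(j^2 + 6*j + 8) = (j - 3)*(j + 4)*(j + 2)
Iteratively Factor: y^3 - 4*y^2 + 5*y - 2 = (y - 1)*(y^2 - 3*y + 2) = (y - 2)*(y - 1)*(y - 1)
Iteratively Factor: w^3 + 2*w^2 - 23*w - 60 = (w + 3)*(w^2 - w - 20) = (w - 5)*(w + 3)*(w + 4)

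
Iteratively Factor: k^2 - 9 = (k - 3)*(k + 3)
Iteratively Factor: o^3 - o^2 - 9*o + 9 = (o + 3)*(o^2 - 4*o + 3) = (o - 3)*(o + 3)*(o - 1)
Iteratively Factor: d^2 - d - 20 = (d + 4)*(d - 5)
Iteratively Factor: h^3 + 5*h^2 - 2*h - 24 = (h - 2)*(h^2 + 7*h + 12) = (h - 2)*(h + 3)*(h + 4)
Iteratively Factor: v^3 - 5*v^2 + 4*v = (v - 4)*(v^2 - v) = (v - 4)*(v - 1)*(v)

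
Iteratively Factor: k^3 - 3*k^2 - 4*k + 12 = (k + 2)*(k^2 - 5*k + 6) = (k - 3)*(k + 2)*(k - 2)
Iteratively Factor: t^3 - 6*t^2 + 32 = (t - 4)*(t^2 - 2*t - 8) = (t - 4)^2*(t + 2)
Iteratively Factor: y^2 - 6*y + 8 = (y - 2)*(y - 4)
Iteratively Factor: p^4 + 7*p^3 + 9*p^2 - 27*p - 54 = (p + 3)*(p^3 + 4*p^2 - 3*p - 18) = (p - 2)*(p + 3)*(p^2 + 6*p + 9) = (p - 2)*(p + 3)^2*(p + 3)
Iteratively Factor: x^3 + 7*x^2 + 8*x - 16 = (x - 1)*(x^2 + 8*x + 16) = (x - 1)*(x + 4)*(x + 4)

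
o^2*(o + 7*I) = o^3 + 7*I*o^2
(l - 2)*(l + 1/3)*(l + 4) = l^3 + 7*l^2/3 - 22*l/3 - 8/3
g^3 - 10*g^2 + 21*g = g*(g - 7)*(g - 3)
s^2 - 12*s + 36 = (s - 6)^2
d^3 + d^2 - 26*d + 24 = (d - 4)*(d - 1)*(d + 6)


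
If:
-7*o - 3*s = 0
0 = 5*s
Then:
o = 0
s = 0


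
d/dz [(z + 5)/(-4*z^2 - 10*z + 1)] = (4*z^2 + 40*z + 51)/(16*z^4 + 80*z^3 + 92*z^2 - 20*z + 1)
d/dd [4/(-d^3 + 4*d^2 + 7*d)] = 4*(3*d^2 - 8*d - 7)/(d^2*(-d^2 + 4*d + 7)^2)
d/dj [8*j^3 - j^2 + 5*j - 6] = 24*j^2 - 2*j + 5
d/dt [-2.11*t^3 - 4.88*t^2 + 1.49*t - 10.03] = -6.33*t^2 - 9.76*t + 1.49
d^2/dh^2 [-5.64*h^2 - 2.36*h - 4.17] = -11.2800000000000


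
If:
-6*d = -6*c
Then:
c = d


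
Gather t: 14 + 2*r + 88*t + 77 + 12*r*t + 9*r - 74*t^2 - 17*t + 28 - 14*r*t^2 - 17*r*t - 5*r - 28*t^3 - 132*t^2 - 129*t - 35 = 6*r - 28*t^3 + t^2*(-14*r - 206) + t*(-5*r - 58) + 84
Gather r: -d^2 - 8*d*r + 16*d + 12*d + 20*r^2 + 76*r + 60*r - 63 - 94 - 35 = -d^2 + 28*d + 20*r^2 + r*(136 - 8*d) - 192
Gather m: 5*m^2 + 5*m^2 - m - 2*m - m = 10*m^2 - 4*m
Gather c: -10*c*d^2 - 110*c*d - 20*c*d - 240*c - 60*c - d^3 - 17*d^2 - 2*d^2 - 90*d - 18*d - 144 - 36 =c*(-10*d^2 - 130*d - 300) - d^3 - 19*d^2 - 108*d - 180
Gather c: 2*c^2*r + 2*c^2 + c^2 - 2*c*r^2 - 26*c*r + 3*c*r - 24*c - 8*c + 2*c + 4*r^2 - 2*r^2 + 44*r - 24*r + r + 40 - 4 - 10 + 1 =c^2*(2*r + 3) + c*(-2*r^2 - 23*r - 30) + 2*r^2 + 21*r + 27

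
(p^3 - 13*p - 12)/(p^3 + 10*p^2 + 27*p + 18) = (p - 4)/(p + 6)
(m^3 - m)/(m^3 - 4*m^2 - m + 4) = m/(m - 4)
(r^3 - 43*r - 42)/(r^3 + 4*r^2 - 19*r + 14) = (r^3 - 43*r - 42)/(r^3 + 4*r^2 - 19*r + 14)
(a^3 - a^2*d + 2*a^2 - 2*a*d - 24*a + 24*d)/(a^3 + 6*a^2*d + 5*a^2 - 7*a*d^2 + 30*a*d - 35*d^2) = (a^2 + 2*a - 24)/(a^2 + 7*a*d + 5*a + 35*d)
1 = 1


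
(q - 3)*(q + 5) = q^2 + 2*q - 15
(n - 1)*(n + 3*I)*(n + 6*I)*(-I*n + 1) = -I*n^4 + 10*n^3 + I*n^3 - 10*n^2 + 27*I*n^2 - 18*n - 27*I*n + 18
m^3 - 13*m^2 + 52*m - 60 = (m - 6)*(m - 5)*(m - 2)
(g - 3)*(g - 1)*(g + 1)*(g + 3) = g^4 - 10*g^2 + 9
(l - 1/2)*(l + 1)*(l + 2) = l^3 + 5*l^2/2 + l/2 - 1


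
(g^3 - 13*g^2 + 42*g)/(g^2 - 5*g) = (g^2 - 13*g + 42)/(g - 5)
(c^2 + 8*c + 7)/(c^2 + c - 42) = (c + 1)/(c - 6)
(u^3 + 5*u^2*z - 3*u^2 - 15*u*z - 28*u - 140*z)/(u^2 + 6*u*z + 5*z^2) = (u^2 - 3*u - 28)/(u + z)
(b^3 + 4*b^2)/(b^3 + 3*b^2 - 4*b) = b/(b - 1)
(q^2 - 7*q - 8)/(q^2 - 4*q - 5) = (q - 8)/(q - 5)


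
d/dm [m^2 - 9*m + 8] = 2*m - 9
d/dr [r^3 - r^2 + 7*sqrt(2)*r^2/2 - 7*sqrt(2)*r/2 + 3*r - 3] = 3*r^2 - 2*r + 7*sqrt(2)*r - 7*sqrt(2)/2 + 3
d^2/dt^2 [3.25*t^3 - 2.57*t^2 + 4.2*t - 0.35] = 19.5*t - 5.14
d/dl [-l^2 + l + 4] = 1 - 2*l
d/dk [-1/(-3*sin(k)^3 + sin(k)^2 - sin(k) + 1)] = (-9*sin(k)^2 + 2*sin(k) - 1)*cos(k)/(3*sin(k)^3 - sin(k)^2 + sin(k) - 1)^2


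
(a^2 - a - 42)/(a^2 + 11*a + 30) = (a - 7)/(a + 5)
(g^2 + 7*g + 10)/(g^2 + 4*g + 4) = (g + 5)/(g + 2)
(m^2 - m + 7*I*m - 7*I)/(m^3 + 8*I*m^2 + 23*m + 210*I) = (m - 1)/(m^2 + I*m + 30)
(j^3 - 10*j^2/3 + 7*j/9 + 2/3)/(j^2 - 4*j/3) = (9*j^3 - 30*j^2 + 7*j + 6)/(3*j*(3*j - 4))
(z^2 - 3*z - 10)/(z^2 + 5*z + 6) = (z - 5)/(z + 3)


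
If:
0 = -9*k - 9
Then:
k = -1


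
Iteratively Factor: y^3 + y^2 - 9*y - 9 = (y + 1)*(y^2 - 9) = (y - 3)*(y + 1)*(y + 3)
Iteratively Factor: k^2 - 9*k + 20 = (k - 5)*(k - 4)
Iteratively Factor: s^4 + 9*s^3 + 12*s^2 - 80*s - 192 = (s + 4)*(s^3 + 5*s^2 - 8*s - 48) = (s + 4)^2*(s^2 + s - 12) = (s + 4)^3*(s - 3)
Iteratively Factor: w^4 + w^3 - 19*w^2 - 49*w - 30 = (w - 5)*(w^3 + 6*w^2 + 11*w + 6) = (w - 5)*(w + 3)*(w^2 + 3*w + 2) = (w - 5)*(w + 1)*(w + 3)*(w + 2)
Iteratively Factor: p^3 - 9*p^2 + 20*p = (p)*(p^2 - 9*p + 20) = p*(p - 4)*(p - 5)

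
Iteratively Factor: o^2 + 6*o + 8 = (o + 2)*(o + 4)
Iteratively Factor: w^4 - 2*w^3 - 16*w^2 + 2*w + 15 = (w + 3)*(w^3 - 5*w^2 - w + 5) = (w + 1)*(w + 3)*(w^2 - 6*w + 5) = (w - 5)*(w + 1)*(w + 3)*(w - 1)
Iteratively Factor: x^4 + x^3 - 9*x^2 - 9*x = (x + 1)*(x^3 - 9*x) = x*(x + 1)*(x^2 - 9) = x*(x + 1)*(x + 3)*(x - 3)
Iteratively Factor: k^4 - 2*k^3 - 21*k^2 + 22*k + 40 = (k + 4)*(k^3 - 6*k^2 + 3*k + 10) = (k - 5)*(k + 4)*(k^2 - k - 2) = (k - 5)*(k - 2)*(k + 4)*(k + 1)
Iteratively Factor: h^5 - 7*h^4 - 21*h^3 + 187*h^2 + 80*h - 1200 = (h + 3)*(h^4 - 10*h^3 + 9*h^2 + 160*h - 400) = (h + 3)*(h + 4)*(h^3 - 14*h^2 + 65*h - 100) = (h - 5)*(h + 3)*(h + 4)*(h^2 - 9*h + 20) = (h - 5)*(h - 4)*(h + 3)*(h + 4)*(h - 5)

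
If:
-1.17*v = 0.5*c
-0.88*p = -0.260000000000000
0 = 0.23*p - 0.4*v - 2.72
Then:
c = 15.51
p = 0.30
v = -6.63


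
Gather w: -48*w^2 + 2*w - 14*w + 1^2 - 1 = -48*w^2 - 12*w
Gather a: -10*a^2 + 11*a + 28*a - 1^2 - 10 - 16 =-10*a^2 + 39*a - 27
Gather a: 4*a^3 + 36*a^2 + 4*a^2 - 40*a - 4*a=4*a^3 + 40*a^2 - 44*a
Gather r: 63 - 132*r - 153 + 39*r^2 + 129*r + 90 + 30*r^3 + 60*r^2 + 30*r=30*r^3 + 99*r^2 + 27*r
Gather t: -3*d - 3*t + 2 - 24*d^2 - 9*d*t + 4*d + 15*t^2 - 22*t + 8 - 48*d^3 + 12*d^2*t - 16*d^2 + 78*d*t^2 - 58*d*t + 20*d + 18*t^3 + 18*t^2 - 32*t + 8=-48*d^3 - 40*d^2 + 21*d + 18*t^3 + t^2*(78*d + 33) + t*(12*d^2 - 67*d - 57) + 18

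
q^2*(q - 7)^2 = q^4 - 14*q^3 + 49*q^2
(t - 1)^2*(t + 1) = t^3 - t^2 - t + 1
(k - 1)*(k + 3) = k^2 + 2*k - 3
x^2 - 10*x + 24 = (x - 6)*(x - 4)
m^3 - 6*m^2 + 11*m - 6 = (m - 3)*(m - 2)*(m - 1)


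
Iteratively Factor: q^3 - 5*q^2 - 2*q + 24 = (q - 3)*(q^2 - 2*q - 8) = (q - 4)*(q - 3)*(q + 2)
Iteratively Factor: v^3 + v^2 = (v + 1)*(v^2) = v*(v + 1)*(v)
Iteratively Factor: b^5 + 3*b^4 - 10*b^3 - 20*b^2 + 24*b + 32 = (b + 1)*(b^4 + 2*b^3 - 12*b^2 - 8*b + 32) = (b - 2)*(b + 1)*(b^3 + 4*b^2 - 4*b - 16) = (b - 2)*(b + 1)*(b + 2)*(b^2 + 2*b - 8) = (b - 2)*(b + 1)*(b + 2)*(b + 4)*(b - 2)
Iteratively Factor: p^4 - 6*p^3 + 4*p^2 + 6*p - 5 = (p + 1)*(p^3 - 7*p^2 + 11*p - 5) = (p - 1)*(p + 1)*(p^2 - 6*p + 5) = (p - 5)*(p - 1)*(p + 1)*(p - 1)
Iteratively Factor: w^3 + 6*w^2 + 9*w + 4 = (w + 4)*(w^2 + 2*w + 1) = (w + 1)*(w + 4)*(w + 1)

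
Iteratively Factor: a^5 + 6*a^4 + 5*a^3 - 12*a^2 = (a + 4)*(a^4 + 2*a^3 - 3*a^2) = a*(a + 4)*(a^3 + 2*a^2 - 3*a) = a*(a + 3)*(a + 4)*(a^2 - a) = a^2*(a + 3)*(a + 4)*(a - 1)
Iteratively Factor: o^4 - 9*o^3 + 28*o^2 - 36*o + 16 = (o - 2)*(o^3 - 7*o^2 + 14*o - 8) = (o - 4)*(o - 2)*(o^2 - 3*o + 2) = (o - 4)*(o - 2)*(o - 1)*(o - 2)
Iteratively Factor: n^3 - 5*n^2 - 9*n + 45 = (n - 5)*(n^2 - 9) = (n - 5)*(n - 3)*(n + 3)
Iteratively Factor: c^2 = (c)*(c)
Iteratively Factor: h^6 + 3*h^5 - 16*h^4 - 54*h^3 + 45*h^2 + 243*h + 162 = (h + 2)*(h^5 + h^4 - 18*h^3 - 18*h^2 + 81*h + 81) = (h + 2)*(h + 3)*(h^4 - 2*h^3 - 12*h^2 + 18*h + 27) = (h - 3)*(h + 2)*(h + 3)*(h^3 + h^2 - 9*h - 9) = (h - 3)^2*(h + 2)*(h + 3)*(h^2 + 4*h + 3) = (h - 3)^2*(h + 1)*(h + 2)*(h + 3)*(h + 3)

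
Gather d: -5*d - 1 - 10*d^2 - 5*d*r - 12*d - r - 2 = -10*d^2 + d*(-5*r - 17) - r - 3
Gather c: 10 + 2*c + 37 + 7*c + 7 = 9*c + 54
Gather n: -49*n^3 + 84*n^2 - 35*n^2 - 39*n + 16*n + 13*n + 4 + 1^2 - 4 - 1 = -49*n^3 + 49*n^2 - 10*n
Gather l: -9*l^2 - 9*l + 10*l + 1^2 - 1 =-9*l^2 + l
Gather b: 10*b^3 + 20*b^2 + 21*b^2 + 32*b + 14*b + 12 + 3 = 10*b^3 + 41*b^2 + 46*b + 15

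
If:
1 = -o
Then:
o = -1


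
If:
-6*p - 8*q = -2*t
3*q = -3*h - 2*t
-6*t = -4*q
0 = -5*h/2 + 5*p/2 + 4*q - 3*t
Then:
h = 0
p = 0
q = 0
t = 0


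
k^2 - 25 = (k - 5)*(k + 5)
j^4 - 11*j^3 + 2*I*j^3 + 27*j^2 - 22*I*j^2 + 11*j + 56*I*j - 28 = (j - 7)*(j - 4)*(j + I)^2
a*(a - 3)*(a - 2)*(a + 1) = a^4 - 4*a^3 + a^2 + 6*a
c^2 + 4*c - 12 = (c - 2)*(c + 6)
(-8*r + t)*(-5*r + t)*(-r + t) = -40*r^3 + 53*r^2*t - 14*r*t^2 + t^3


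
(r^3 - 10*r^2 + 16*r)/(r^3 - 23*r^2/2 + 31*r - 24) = 2*r/(2*r - 3)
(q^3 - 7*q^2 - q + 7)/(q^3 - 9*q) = (q^3 - 7*q^2 - q + 7)/(q*(q^2 - 9))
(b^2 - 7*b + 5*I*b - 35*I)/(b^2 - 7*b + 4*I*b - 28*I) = (b + 5*I)/(b + 4*I)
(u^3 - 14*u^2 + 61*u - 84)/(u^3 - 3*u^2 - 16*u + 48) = (u - 7)/(u + 4)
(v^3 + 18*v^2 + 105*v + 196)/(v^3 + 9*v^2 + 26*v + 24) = (v^2 + 14*v + 49)/(v^2 + 5*v + 6)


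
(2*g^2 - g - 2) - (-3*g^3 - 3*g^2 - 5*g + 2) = 3*g^3 + 5*g^2 + 4*g - 4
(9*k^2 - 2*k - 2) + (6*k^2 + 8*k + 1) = 15*k^2 + 6*k - 1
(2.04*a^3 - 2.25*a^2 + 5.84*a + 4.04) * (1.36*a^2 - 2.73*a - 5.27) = 2.7744*a^5 - 8.6292*a^4 + 3.3341*a^3 + 1.4087*a^2 - 41.806*a - 21.2908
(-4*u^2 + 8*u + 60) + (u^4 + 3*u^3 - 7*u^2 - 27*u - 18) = u^4 + 3*u^3 - 11*u^2 - 19*u + 42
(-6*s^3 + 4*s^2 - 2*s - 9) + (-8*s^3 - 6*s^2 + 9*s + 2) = -14*s^3 - 2*s^2 + 7*s - 7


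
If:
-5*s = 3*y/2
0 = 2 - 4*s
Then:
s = 1/2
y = -5/3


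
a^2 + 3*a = a*(a + 3)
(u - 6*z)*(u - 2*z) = u^2 - 8*u*z + 12*z^2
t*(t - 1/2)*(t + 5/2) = t^3 + 2*t^2 - 5*t/4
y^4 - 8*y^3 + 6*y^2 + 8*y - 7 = (y - 7)*(y - 1)^2*(y + 1)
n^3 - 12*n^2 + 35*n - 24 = (n - 8)*(n - 3)*(n - 1)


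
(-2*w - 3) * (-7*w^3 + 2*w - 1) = 14*w^4 + 21*w^3 - 4*w^2 - 4*w + 3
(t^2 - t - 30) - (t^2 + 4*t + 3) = -5*t - 33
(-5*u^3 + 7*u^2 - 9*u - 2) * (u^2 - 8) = -5*u^5 + 7*u^4 + 31*u^3 - 58*u^2 + 72*u + 16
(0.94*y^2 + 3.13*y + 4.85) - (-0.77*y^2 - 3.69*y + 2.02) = 1.71*y^2 + 6.82*y + 2.83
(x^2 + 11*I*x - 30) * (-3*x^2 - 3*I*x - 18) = -3*x^4 - 36*I*x^3 + 105*x^2 - 108*I*x + 540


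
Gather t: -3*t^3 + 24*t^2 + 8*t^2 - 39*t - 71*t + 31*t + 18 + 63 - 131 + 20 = -3*t^3 + 32*t^2 - 79*t - 30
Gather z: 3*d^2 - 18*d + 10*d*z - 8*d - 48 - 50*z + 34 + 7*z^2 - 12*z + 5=3*d^2 - 26*d + 7*z^2 + z*(10*d - 62) - 9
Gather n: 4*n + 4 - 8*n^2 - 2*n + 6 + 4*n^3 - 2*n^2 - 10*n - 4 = 4*n^3 - 10*n^2 - 8*n + 6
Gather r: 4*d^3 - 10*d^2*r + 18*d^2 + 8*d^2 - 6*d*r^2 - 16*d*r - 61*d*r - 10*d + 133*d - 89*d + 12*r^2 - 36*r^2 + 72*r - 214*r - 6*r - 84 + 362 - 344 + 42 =4*d^3 + 26*d^2 + 34*d + r^2*(-6*d - 24) + r*(-10*d^2 - 77*d - 148) - 24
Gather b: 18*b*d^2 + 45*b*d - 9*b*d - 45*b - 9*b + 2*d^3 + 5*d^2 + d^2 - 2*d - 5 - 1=b*(18*d^2 + 36*d - 54) + 2*d^3 + 6*d^2 - 2*d - 6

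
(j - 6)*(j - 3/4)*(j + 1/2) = j^3 - 25*j^2/4 + 9*j/8 + 9/4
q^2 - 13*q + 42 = (q - 7)*(q - 6)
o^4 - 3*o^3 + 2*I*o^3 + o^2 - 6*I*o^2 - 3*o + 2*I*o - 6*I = (o - 3)*(o - I)*(o + I)*(o + 2*I)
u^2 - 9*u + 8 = (u - 8)*(u - 1)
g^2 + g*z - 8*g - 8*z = (g - 8)*(g + z)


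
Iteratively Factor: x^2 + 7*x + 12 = (x + 4)*(x + 3)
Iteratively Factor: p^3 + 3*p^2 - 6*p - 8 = (p + 4)*(p^2 - p - 2) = (p + 1)*(p + 4)*(p - 2)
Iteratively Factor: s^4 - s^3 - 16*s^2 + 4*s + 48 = (s + 3)*(s^3 - 4*s^2 - 4*s + 16) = (s + 2)*(s + 3)*(s^2 - 6*s + 8) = (s - 2)*(s + 2)*(s + 3)*(s - 4)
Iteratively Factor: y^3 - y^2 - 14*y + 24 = (y - 3)*(y^2 + 2*y - 8) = (y - 3)*(y + 4)*(y - 2)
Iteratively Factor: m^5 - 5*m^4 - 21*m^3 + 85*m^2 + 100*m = (m)*(m^4 - 5*m^3 - 21*m^2 + 85*m + 100) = m*(m - 5)*(m^3 - 21*m - 20) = m*(m - 5)*(m + 1)*(m^2 - m - 20) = m*(m - 5)^2*(m + 1)*(m + 4)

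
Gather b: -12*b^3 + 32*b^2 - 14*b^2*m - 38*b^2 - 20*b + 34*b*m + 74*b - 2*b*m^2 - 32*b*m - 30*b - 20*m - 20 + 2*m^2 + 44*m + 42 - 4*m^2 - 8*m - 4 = -12*b^3 + b^2*(-14*m - 6) + b*(-2*m^2 + 2*m + 24) - 2*m^2 + 16*m + 18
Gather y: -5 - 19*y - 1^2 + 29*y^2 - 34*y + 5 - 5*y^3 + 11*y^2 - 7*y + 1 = -5*y^3 + 40*y^2 - 60*y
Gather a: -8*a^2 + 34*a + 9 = -8*a^2 + 34*a + 9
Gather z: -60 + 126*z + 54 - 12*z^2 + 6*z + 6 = -12*z^2 + 132*z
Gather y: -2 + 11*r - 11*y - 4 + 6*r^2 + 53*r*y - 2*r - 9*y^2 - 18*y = 6*r^2 + 9*r - 9*y^2 + y*(53*r - 29) - 6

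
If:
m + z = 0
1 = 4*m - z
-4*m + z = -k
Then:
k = 1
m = 1/5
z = -1/5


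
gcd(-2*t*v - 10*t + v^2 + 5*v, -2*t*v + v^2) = 2*t - v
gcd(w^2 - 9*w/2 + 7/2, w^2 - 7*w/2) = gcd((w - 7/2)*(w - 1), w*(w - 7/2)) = w - 7/2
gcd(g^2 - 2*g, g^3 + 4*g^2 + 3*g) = g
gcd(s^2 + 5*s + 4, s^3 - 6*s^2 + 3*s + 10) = s + 1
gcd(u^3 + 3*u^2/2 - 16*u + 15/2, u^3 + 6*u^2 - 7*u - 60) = u^2 + 2*u - 15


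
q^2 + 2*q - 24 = (q - 4)*(q + 6)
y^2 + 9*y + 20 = (y + 4)*(y + 5)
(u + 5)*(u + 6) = u^2 + 11*u + 30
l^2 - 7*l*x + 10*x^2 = (l - 5*x)*(l - 2*x)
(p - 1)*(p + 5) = p^2 + 4*p - 5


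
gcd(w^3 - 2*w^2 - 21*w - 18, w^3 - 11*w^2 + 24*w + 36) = w^2 - 5*w - 6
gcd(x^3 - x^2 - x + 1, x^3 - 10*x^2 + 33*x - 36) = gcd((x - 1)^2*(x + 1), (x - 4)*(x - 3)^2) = 1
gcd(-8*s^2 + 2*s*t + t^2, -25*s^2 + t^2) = 1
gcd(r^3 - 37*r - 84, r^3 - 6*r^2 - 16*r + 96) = r + 4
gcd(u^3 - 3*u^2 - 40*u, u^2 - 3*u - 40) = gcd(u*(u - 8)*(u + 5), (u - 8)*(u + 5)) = u^2 - 3*u - 40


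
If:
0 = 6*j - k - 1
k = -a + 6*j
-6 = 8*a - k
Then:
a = 1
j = 5/2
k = 14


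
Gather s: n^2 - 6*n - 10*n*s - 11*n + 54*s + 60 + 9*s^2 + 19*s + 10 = n^2 - 17*n + 9*s^2 + s*(73 - 10*n) + 70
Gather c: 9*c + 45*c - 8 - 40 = 54*c - 48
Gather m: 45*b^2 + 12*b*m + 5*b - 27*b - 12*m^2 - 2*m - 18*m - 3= 45*b^2 - 22*b - 12*m^2 + m*(12*b - 20) - 3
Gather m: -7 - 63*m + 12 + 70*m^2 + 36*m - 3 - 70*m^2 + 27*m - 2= 0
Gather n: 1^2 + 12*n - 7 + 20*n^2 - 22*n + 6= 20*n^2 - 10*n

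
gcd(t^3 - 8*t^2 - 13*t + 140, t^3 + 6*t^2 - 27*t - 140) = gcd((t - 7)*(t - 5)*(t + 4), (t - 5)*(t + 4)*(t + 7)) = t^2 - t - 20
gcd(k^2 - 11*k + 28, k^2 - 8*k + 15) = 1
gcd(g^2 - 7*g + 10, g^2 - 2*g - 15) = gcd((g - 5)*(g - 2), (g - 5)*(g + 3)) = g - 5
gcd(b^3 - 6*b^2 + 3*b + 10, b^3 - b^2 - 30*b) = 1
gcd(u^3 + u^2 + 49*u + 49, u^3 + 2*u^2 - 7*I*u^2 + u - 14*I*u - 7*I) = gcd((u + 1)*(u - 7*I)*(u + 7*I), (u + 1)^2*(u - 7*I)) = u^2 + u*(1 - 7*I) - 7*I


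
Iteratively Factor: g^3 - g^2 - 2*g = (g + 1)*(g^2 - 2*g) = g*(g + 1)*(g - 2)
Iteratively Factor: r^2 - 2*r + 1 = (r - 1)*(r - 1)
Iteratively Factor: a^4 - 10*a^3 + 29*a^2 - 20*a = (a - 1)*(a^3 - 9*a^2 + 20*a) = (a - 5)*(a - 1)*(a^2 - 4*a) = (a - 5)*(a - 4)*(a - 1)*(a)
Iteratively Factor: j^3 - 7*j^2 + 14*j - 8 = (j - 1)*(j^2 - 6*j + 8) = (j - 4)*(j - 1)*(j - 2)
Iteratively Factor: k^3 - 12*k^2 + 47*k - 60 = (k - 3)*(k^2 - 9*k + 20) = (k - 5)*(k - 3)*(k - 4)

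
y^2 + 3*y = y*(y + 3)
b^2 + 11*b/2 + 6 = (b + 3/2)*(b + 4)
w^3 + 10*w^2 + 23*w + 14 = (w + 1)*(w + 2)*(w + 7)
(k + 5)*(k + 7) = k^2 + 12*k + 35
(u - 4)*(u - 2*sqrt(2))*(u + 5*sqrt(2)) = u^3 - 4*u^2 + 3*sqrt(2)*u^2 - 20*u - 12*sqrt(2)*u + 80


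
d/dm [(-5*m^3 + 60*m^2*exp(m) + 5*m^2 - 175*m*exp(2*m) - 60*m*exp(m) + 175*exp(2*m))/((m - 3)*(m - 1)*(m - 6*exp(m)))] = 5*(6*m^3*exp(m) - 70*m^2*exp(2*m) - 24*m^2*exp(m) + 3*m^2 + 210*m*exp(3*m) + 280*m*exp(2*m) - 36*m*exp(m) - 840*exp(3*m) + 111*exp(2*m))/(m^4 - 12*m^3*exp(m) - 6*m^3 + 36*m^2*exp(2*m) + 72*m^2*exp(m) + 9*m^2 - 216*m*exp(2*m) - 108*m*exp(m) + 324*exp(2*m))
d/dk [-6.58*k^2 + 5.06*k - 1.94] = 5.06 - 13.16*k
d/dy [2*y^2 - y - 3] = 4*y - 1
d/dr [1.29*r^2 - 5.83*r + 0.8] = 2.58*r - 5.83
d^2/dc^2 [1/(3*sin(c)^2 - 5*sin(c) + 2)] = (-36*sin(c)^3 + 9*sin(c)^2 + 62*sin(c) - 38)/((sin(c) - 1)^2*(3*sin(c) - 2)^3)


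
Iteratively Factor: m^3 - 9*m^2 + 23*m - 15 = (m - 1)*(m^2 - 8*m + 15) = (m - 5)*(m - 1)*(m - 3)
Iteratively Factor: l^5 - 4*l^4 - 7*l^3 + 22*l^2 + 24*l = (l)*(l^4 - 4*l^3 - 7*l^2 + 22*l + 24) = l*(l + 2)*(l^3 - 6*l^2 + 5*l + 12) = l*(l + 1)*(l + 2)*(l^2 - 7*l + 12) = l*(l - 4)*(l + 1)*(l + 2)*(l - 3)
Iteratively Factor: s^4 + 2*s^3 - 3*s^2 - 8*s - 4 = (s + 1)*(s^3 + s^2 - 4*s - 4) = (s + 1)^2*(s^2 - 4) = (s - 2)*(s + 1)^2*(s + 2)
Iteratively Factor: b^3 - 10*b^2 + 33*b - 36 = (b - 3)*(b^2 - 7*b + 12) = (b - 4)*(b - 3)*(b - 3)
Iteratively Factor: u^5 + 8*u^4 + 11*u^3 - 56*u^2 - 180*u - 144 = (u + 4)*(u^4 + 4*u^3 - 5*u^2 - 36*u - 36) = (u + 2)*(u + 4)*(u^3 + 2*u^2 - 9*u - 18) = (u - 3)*(u + 2)*(u + 4)*(u^2 + 5*u + 6) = (u - 3)*(u + 2)*(u + 3)*(u + 4)*(u + 2)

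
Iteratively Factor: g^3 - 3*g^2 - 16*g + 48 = (g - 3)*(g^2 - 16) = (g - 4)*(g - 3)*(g + 4)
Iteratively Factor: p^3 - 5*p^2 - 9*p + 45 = (p - 3)*(p^2 - 2*p - 15) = (p - 3)*(p + 3)*(p - 5)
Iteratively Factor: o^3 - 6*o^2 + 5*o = (o)*(o^2 - 6*o + 5) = o*(o - 5)*(o - 1)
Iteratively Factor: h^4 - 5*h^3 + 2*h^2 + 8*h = (h - 4)*(h^3 - h^2 - 2*h) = (h - 4)*(h - 2)*(h^2 + h) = (h - 4)*(h - 2)*(h + 1)*(h)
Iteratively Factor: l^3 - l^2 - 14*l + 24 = (l - 2)*(l^2 + l - 12) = (l - 3)*(l - 2)*(l + 4)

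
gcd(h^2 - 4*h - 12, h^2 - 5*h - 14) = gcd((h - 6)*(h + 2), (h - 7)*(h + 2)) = h + 2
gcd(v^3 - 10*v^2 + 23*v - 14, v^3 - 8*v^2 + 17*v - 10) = v^2 - 3*v + 2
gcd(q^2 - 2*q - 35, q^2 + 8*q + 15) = q + 5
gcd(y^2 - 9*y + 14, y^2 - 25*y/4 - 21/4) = y - 7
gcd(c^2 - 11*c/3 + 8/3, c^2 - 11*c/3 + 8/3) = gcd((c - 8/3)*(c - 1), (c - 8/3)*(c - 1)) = c^2 - 11*c/3 + 8/3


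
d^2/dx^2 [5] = 0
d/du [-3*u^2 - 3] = -6*u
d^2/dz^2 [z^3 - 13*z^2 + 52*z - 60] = 6*z - 26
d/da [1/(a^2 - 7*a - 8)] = (7 - 2*a)/(-a^2 + 7*a + 8)^2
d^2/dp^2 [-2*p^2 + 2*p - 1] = -4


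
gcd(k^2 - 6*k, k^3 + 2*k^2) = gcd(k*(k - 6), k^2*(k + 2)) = k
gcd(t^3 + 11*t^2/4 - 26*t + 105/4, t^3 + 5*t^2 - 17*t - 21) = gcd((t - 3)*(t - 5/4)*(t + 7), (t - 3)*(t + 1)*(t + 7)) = t^2 + 4*t - 21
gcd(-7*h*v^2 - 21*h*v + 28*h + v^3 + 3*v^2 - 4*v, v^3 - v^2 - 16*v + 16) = v^2 + 3*v - 4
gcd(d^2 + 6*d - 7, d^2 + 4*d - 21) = d + 7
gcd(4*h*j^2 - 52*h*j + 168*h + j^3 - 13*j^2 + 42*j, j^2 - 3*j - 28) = j - 7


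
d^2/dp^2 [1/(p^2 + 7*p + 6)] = 2*(-p^2 - 7*p + (2*p + 7)^2 - 6)/(p^2 + 7*p + 6)^3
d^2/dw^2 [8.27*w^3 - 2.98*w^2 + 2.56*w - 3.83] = 49.62*w - 5.96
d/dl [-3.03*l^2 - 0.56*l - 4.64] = -6.06*l - 0.56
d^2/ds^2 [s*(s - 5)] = 2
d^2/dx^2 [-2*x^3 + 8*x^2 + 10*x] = 16 - 12*x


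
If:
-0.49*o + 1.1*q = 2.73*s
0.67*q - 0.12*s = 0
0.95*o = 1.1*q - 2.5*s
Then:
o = 0.00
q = 0.00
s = 0.00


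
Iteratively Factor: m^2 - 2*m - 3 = (m - 3)*(m + 1)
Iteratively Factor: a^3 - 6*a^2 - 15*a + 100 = (a + 4)*(a^2 - 10*a + 25) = (a - 5)*(a + 4)*(a - 5)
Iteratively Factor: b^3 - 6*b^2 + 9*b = (b - 3)*(b^2 - 3*b) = b*(b - 3)*(b - 3)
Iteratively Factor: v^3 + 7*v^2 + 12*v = (v + 4)*(v^2 + 3*v) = v*(v + 4)*(v + 3)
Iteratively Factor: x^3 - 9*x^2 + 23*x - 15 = (x - 1)*(x^2 - 8*x + 15) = (x - 3)*(x - 1)*(x - 5)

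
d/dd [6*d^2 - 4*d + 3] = 12*d - 4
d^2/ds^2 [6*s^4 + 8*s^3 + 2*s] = 24*s*(3*s + 2)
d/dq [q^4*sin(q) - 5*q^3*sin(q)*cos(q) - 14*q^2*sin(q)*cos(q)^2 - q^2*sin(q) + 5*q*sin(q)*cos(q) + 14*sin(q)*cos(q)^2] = q^4*cos(q) + 4*q^3*sin(q) - 5*q^3*cos(2*q) - 15*q^2*sin(2*q)/2 - 9*q^2*cos(q)/2 - 21*q^2*cos(3*q)/2 - 9*q*sin(q) - 7*q*sin(3*q) + 5*q*cos(2*q) + 5*sin(2*q)/2 + 7*cos(q)/2 + 21*cos(3*q)/2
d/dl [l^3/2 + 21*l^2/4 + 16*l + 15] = 3*l^2/2 + 21*l/2 + 16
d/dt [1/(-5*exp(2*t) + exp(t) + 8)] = (10*exp(t) - 1)*exp(t)/(-5*exp(2*t) + exp(t) + 8)^2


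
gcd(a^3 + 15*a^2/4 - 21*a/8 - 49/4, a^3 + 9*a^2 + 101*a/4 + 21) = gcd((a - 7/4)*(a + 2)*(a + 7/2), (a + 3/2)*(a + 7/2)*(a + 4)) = a + 7/2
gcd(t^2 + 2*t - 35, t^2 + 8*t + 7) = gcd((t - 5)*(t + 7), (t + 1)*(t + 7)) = t + 7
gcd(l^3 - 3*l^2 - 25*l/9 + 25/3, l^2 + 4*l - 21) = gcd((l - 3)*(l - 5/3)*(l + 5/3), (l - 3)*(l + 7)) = l - 3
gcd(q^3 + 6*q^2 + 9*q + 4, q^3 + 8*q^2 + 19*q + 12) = q^2 + 5*q + 4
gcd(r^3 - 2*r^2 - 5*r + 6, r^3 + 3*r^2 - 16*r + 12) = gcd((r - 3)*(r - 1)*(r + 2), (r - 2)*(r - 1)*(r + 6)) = r - 1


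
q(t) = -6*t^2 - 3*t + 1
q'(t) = -12*t - 3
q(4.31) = -123.39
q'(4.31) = -54.72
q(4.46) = -131.73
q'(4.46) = -56.52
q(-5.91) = -190.84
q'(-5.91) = 67.92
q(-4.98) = -132.86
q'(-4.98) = 56.76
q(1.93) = -27.14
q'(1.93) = -26.16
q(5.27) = -181.45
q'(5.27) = -66.24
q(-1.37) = -6.15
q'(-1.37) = 13.44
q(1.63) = -19.83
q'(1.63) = -22.56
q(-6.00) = -197.00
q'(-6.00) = 69.00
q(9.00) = -512.00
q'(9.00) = -111.00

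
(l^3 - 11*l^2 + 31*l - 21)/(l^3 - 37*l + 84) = (l^2 - 8*l + 7)/(l^2 + 3*l - 28)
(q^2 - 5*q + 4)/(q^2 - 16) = (q - 1)/(q + 4)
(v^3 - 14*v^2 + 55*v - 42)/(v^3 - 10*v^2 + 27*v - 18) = (v - 7)/(v - 3)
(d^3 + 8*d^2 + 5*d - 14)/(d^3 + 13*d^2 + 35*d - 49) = (d + 2)/(d + 7)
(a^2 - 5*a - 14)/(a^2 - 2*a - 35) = (a + 2)/(a + 5)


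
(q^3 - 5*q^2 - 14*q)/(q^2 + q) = (q^2 - 5*q - 14)/(q + 1)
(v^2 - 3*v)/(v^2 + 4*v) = (v - 3)/(v + 4)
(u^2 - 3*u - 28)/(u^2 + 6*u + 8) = (u - 7)/(u + 2)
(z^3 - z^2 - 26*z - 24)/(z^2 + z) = z - 2 - 24/z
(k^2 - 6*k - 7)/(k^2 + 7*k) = (k^2 - 6*k - 7)/(k*(k + 7))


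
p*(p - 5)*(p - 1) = p^3 - 6*p^2 + 5*p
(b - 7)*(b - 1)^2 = b^3 - 9*b^2 + 15*b - 7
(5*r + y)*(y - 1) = 5*r*y - 5*r + y^2 - y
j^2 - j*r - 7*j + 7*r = (j - 7)*(j - r)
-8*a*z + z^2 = z*(-8*a + z)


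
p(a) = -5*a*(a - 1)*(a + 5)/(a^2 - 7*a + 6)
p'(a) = -5*a*(7 - 2*a)*(a - 1)*(a + 5)/(a^2 - 7*a + 6)^2 - 5*a*(a - 1)/(a^2 - 7*a + 6) - 5*a*(a + 5)/(a^2 - 7*a + 6) - 5*(a - 1)*(a + 5)/(a^2 - 7*a + 6) = 5*(-a^2 + 12*a + 30)/(a^2 - 12*a + 36)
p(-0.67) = -2.17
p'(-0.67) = 2.42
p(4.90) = 220.50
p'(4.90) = 267.73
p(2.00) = 17.50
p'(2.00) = 15.62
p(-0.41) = -1.47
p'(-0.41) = 3.03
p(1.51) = 10.95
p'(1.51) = 11.37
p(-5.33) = 0.78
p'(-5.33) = -2.43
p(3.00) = 40.00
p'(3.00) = 31.67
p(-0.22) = -0.85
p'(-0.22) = 3.53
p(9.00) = -210.00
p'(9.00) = 31.67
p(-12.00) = 23.33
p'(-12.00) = -3.98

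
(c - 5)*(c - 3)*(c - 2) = c^3 - 10*c^2 + 31*c - 30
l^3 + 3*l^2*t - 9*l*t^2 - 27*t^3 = (l - 3*t)*(l + 3*t)^2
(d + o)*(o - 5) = d*o - 5*d + o^2 - 5*o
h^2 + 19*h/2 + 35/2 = (h + 5/2)*(h + 7)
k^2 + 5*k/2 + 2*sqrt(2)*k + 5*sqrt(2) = (k + 5/2)*(k + 2*sqrt(2))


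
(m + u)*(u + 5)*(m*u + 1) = m^2*u^2 + 5*m^2*u + m*u^3 + 5*m*u^2 + m*u + 5*m + u^2 + 5*u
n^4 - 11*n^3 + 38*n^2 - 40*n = n*(n - 5)*(n - 4)*(n - 2)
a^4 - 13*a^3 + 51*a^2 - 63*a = a*(a - 7)*(a - 3)^2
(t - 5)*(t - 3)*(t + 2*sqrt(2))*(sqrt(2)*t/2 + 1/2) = sqrt(2)*t^4/2 - 4*sqrt(2)*t^3 + 5*t^3/2 - 20*t^2 + 17*sqrt(2)*t^2/2 - 8*sqrt(2)*t + 75*t/2 + 15*sqrt(2)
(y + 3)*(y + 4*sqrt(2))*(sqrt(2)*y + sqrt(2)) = sqrt(2)*y^3 + 4*sqrt(2)*y^2 + 8*y^2 + 3*sqrt(2)*y + 32*y + 24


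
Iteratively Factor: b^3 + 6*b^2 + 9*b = (b + 3)*(b^2 + 3*b) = b*(b + 3)*(b + 3)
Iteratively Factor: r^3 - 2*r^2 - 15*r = (r + 3)*(r^2 - 5*r) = (r - 5)*(r + 3)*(r)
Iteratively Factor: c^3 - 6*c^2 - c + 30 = (c - 3)*(c^2 - 3*c - 10) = (c - 3)*(c + 2)*(c - 5)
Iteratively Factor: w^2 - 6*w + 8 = (w - 4)*(w - 2)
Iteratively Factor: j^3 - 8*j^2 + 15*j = (j - 5)*(j^2 - 3*j) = (j - 5)*(j - 3)*(j)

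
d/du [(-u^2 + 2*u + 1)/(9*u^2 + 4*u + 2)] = 22*u*(-u - 1)/(81*u^4 + 72*u^3 + 52*u^2 + 16*u + 4)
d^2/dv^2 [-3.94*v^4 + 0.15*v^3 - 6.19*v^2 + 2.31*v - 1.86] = -47.28*v^2 + 0.9*v - 12.38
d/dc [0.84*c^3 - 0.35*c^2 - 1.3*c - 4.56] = 2.52*c^2 - 0.7*c - 1.3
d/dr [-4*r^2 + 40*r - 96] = 40 - 8*r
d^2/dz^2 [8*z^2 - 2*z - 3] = 16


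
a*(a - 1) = a^2 - a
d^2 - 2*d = d*(d - 2)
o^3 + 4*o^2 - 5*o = o*(o - 1)*(o + 5)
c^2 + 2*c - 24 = (c - 4)*(c + 6)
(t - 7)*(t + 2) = t^2 - 5*t - 14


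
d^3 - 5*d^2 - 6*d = d*(d - 6)*(d + 1)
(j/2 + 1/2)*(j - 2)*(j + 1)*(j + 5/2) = j^4/2 + 5*j^3/4 - 3*j^2/2 - 19*j/4 - 5/2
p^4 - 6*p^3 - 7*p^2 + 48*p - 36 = (p - 6)*(p - 2)*(p - 1)*(p + 3)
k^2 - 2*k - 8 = (k - 4)*(k + 2)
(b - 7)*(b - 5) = b^2 - 12*b + 35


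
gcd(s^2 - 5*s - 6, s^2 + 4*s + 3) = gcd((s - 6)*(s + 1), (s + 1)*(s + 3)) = s + 1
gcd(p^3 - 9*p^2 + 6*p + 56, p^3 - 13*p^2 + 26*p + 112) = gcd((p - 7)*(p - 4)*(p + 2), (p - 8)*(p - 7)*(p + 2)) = p^2 - 5*p - 14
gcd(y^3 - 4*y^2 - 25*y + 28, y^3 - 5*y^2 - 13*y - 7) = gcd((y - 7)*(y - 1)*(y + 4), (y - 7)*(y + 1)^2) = y - 7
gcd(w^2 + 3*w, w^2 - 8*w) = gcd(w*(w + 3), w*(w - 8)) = w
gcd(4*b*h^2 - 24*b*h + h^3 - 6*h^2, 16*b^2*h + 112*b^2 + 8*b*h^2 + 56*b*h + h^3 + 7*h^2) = 4*b + h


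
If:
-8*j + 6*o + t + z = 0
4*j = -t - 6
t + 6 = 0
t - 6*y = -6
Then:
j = 0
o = 1 - z/6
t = -6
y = 0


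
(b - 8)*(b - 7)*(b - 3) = b^3 - 18*b^2 + 101*b - 168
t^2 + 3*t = t*(t + 3)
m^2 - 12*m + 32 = (m - 8)*(m - 4)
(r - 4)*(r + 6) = r^2 + 2*r - 24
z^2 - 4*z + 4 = (z - 2)^2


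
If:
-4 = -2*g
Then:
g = 2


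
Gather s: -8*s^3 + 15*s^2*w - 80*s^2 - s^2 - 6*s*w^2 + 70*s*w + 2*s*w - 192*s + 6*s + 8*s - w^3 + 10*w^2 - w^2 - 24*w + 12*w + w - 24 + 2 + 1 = -8*s^3 + s^2*(15*w - 81) + s*(-6*w^2 + 72*w - 178) - w^3 + 9*w^2 - 11*w - 21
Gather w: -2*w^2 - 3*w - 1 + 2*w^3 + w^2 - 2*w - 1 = 2*w^3 - w^2 - 5*w - 2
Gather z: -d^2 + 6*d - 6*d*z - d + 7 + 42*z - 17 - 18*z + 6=-d^2 + 5*d + z*(24 - 6*d) - 4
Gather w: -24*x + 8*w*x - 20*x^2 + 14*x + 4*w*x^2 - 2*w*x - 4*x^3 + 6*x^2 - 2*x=w*(4*x^2 + 6*x) - 4*x^3 - 14*x^2 - 12*x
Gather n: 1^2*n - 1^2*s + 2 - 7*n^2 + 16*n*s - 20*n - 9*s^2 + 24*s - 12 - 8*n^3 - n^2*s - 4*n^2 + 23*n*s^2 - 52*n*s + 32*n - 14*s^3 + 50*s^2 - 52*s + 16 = -8*n^3 + n^2*(-s - 11) + n*(23*s^2 - 36*s + 13) - 14*s^3 + 41*s^2 - 29*s + 6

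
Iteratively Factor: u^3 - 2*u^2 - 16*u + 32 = (u - 4)*(u^2 + 2*u - 8) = (u - 4)*(u + 4)*(u - 2)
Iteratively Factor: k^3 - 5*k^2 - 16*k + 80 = (k + 4)*(k^2 - 9*k + 20) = (k - 4)*(k + 4)*(k - 5)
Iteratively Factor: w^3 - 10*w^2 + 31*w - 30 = (w - 5)*(w^2 - 5*w + 6) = (w - 5)*(w - 2)*(w - 3)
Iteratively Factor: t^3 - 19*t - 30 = (t + 3)*(t^2 - 3*t - 10) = (t - 5)*(t + 3)*(t + 2)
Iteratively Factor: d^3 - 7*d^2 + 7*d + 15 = (d - 5)*(d^2 - 2*d - 3) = (d - 5)*(d + 1)*(d - 3)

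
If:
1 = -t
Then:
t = -1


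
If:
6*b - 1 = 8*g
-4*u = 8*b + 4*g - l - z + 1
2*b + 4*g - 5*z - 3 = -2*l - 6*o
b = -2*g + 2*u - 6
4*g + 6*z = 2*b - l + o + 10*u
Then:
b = 83/64 - 23*z/64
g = 217/256 - 69*z/256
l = 131/4 - 27*z/4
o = 433*z/128 - 1461/128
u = 1151/256 - 115*z/256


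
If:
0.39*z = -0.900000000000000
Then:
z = -2.31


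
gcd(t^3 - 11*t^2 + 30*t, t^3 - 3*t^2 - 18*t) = t^2 - 6*t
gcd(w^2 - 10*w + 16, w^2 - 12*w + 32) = w - 8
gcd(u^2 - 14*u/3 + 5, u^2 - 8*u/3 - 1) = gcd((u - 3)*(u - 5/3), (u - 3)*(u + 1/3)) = u - 3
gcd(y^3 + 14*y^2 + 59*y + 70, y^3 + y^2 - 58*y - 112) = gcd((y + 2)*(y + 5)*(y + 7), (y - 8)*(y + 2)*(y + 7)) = y^2 + 9*y + 14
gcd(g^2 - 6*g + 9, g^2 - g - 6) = g - 3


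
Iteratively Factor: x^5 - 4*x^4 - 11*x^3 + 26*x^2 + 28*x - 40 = (x + 2)*(x^4 - 6*x^3 + x^2 + 24*x - 20) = (x - 2)*(x + 2)*(x^3 - 4*x^2 - 7*x + 10) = (x - 2)*(x + 2)^2*(x^2 - 6*x + 5) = (x - 5)*(x - 2)*(x + 2)^2*(x - 1)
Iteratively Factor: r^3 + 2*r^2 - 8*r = (r)*(r^2 + 2*r - 8) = r*(r + 4)*(r - 2)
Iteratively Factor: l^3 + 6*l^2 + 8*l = (l + 4)*(l^2 + 2*l) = (l + 2)*(l + 4)*(l)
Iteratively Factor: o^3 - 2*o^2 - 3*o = (o + 1)*(o^2 - 3*o) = o*(o + 1)*(o - 3)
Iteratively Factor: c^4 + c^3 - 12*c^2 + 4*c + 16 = (c + 1)*(c^3 - 12*c + 16) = (c + 1)*(c + 4)*(c^2 - 4*c + 4) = (c - 2)*(c + 1)*(c + 4)*(c - 2)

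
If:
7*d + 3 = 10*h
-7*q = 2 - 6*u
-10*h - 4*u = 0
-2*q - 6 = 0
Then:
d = 29/21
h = 19/15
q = -3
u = -19/6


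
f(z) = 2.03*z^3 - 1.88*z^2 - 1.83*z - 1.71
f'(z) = 6.09*z^2 - 3.76*z - 1.83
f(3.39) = 49.57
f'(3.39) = 55.41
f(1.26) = -2.94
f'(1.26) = 3.10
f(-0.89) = -3.00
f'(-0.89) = 6.34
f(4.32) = 118.96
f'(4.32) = 95.58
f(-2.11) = -25.29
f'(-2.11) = 33.22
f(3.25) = 42.17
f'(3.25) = 50.28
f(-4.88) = -273.47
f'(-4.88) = 161.55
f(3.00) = 30.69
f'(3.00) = 41.70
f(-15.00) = -7248.51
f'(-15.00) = 1424.82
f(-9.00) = -1617.39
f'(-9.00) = 525.30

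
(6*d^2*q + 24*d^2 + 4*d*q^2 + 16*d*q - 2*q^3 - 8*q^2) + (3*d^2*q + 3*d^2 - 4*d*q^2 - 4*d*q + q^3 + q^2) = 9*d^2*q + 27*d^2 + 12*d*q - q^3 - 7*q^2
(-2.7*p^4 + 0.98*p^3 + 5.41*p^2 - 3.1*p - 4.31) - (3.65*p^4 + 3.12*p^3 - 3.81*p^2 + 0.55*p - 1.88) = -6.35*p^4 - 2.14*p^3 + 9.22*p^2 - 3.65*p - 2.43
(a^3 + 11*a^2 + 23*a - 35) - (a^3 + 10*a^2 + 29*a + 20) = a^2 - 6*a - 55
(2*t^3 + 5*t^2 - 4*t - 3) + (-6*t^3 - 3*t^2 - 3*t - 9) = -4*t^3 + 2*t^2 - 7*t - 12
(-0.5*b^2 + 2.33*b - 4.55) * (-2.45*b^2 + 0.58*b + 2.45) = 1.225*b^4 - 5.9985*b^3 + 11.2739*b^2 + 3.0695*b - 11.1475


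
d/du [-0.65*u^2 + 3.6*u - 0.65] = 3.6 - 1.3*u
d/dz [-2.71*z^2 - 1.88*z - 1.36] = -5.42*z - 1.88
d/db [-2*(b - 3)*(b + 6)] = -4*b - 6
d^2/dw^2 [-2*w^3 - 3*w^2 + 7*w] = -12*w - 6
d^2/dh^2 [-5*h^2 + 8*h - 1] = -10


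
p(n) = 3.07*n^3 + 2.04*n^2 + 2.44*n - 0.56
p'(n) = 9.21*n^2 + 4.08*n + 2.44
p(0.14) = -0.17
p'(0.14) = 3.19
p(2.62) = 75.05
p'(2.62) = 76.35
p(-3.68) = -134.91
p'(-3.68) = 112.15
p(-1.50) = -9.99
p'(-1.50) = 17.04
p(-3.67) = -133.79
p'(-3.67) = 111.51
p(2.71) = 82.14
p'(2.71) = 81.14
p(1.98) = 36.10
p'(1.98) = 46.63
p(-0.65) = -2.13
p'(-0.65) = 3.68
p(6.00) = 750.64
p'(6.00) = 358.48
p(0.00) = -0.56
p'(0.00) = 2.44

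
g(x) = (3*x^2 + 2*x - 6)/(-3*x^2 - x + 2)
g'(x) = (6*x + 1)*(3*x^2 + 2*x - 6)/(-3*x^2 - x + 2)^2 + (6*x + 2)/(-3*x^2 - x + 2) = (3*x^2 - 24*x - 2)/(9*x^4 + 6*x^3 - 11*x^2 - 4*x + 4)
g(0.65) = -41.61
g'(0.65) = -2399.63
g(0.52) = -6.20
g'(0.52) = -30.56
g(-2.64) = -0.59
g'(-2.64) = 0.31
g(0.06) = -3.04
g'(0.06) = -0.92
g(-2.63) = -0.59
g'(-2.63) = 0.32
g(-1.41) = 1.12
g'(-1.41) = 5.79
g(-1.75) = 0.06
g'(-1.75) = 1.66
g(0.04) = -3.03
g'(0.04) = -0.77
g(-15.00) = -0.97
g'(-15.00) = 0.00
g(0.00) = -3.00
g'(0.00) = -0.50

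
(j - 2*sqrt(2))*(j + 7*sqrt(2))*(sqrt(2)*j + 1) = sqrt(2)*j^3 + 11*j^2 - 23*sqrt(2)*j - 28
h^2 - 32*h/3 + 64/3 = (h - 8)*(h - 8/3)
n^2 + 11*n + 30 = (n + 5)*(n + 6)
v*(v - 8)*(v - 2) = v^3 - 10*v^2 + 16*v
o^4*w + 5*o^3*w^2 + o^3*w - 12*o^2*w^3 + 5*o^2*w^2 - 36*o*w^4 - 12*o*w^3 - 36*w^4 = (o - 3*w)*(o + 2*w)*(o + 6*w)*(o*w + w)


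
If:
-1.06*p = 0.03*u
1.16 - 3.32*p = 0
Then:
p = 0.35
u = -12.35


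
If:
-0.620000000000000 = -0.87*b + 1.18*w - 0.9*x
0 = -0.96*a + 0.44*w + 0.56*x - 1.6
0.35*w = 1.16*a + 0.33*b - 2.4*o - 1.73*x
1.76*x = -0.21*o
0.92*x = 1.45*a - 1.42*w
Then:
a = -3.03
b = -3.86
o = -1.67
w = -3.22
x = 0.20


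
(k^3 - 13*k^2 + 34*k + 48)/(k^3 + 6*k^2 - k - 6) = (k^2 - 14*k + 48)/(k^2 + 5*k - 6)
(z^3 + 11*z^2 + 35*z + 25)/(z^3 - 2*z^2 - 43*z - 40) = (z + 5)/(z - 8)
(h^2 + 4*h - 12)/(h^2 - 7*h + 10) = (h + 6)/(h - 5)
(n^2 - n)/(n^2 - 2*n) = (n - 1)/(n - 2)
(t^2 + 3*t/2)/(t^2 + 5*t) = (t + 3/2)/(t + 5)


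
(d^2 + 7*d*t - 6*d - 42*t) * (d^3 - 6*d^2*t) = d^5 + d^4*t - 6*d^4 - 42*d^3*t^2 - 6*d^3*t + 252*d^2*t^2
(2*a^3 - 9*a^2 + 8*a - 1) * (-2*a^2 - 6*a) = -4*a^5 + 6*a^4 + 38*a^3 - 46*a^2 + 6*a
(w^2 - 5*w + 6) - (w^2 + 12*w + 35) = -17*w - 29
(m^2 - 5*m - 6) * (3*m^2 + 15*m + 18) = 3*m^4 - 75*m^2 - 180*m - 108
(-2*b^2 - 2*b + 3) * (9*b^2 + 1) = -18*b^4 - 18*b^3 + 25*b^2 - 2*b + 3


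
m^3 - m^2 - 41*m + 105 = (m - 5)*(m - 3)*(m + 7)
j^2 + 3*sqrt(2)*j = j*(j + 3*sqrt(2))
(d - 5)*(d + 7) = d^2 + 2*d - 35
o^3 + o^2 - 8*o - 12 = (o - 3)*(o + 2)^2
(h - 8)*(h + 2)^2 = h^3 - 4*h^2 - 28*h - 32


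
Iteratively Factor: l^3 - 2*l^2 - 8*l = (l)*(l^2 - 2*l - 8) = l*(l - 4)*(l + 2)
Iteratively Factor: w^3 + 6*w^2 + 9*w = (w)*(w^2 + 6*w + 9) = w*(w + 3)*(w + 3)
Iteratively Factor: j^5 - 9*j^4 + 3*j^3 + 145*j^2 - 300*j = (j + 4)*(j^4 - 13*j^3 + 55*j^2 - 75*j) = (j - 5)*(j + 4)*(j^3 - 8*j^2 + 15*j) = j*(j - 5)*(j + 4)*(j^2 - 8*j + 15) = j*(j - 5)*(j - 3)*(j + 4)*(j - 5)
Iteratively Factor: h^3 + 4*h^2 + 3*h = (h + 1)*(h^2 + 3*h) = h*(h + 1)*(h + 3)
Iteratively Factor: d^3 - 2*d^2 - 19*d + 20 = (d + 4)*(d^2 - 6*d + 5) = (d - 5)*(d + 4)*(d - 1)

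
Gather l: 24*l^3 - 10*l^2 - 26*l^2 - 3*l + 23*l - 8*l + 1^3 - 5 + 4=24*l^3 - 36*l^2 + 12*l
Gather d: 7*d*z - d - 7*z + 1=d*(7*z - 1) - 7*z + 1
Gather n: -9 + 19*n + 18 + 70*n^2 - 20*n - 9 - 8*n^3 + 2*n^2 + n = -8*n^3 + 72*n^2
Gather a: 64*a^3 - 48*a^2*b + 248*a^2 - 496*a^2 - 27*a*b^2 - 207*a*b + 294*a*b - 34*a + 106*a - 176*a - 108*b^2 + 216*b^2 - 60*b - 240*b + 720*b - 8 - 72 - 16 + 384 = 64*a^3 + a^2*(-48*b - 248) + a*(-27*b^2 + 87*b - 104) + 108*b^2 + 420*b + 288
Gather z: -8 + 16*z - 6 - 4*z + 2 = 12*z - 12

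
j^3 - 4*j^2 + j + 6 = (j - 3)*(j - 2)*(j + 1)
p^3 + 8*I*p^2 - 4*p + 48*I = (p - 2*I)*(p + 4*I)*(p + 6*I)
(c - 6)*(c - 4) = c^2 - 10*c + 24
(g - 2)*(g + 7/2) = g^2 + 3*g/2 - 7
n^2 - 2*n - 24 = (n - 6)*(n + 4)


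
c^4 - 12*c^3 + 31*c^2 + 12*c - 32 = (c - 8)*(c - 4)*(c - 1)*(c + 1)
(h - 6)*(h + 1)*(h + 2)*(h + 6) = h^4 + 3*h^3 - 34*h^2 - 108*h - 72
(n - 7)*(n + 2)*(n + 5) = n^3 - 39*n - 70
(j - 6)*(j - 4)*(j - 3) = j^3 - 13*j^2 + 54*j - 72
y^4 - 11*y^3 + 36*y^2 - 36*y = y*(y - 6)*(y - 3)*(y - 2)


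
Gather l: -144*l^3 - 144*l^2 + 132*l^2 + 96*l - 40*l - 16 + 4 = -144*l^3 - 12*l^2 + 56*l - 12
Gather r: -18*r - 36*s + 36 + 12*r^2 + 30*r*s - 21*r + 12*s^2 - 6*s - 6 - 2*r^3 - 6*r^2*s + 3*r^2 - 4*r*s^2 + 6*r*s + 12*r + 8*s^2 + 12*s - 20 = -2*r^3 + r^2*(15 - 6*s) + r*(-4*s^2 + 36*s - 27) + 20*s^2 - 30*s + 10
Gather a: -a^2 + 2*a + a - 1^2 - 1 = -a^2 + 3*a - 2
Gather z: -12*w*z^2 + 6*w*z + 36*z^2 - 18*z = z^2*(36 - 12*w) + z*(6*w - 18)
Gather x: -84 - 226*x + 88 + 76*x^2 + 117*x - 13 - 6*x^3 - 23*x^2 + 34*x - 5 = -6*x^3 + 53*x^2 - 75*x - 14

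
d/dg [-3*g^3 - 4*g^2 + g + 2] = -9*g^2 - 8*g + 1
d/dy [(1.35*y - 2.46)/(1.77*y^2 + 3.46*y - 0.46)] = (-2.3895*y^2 + 8.7084*y + 7.8906)/(3.1329*y^4 + 12.2484*y^3 + 10.3432*y^2 - 3.1832*y + 0.2116)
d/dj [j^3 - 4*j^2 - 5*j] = 3*j^2 - 8*j - 5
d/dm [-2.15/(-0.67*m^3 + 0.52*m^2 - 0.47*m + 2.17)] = (-4.3215*m^2 + 2.236*m - 1.0105)/(0.67*m^3 - 0.52*m^2 + 0.47*m - 2.17)^2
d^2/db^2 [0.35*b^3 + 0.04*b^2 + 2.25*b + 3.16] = 2.1*b + 0.08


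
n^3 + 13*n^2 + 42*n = n*(n + 6)*(n + 7)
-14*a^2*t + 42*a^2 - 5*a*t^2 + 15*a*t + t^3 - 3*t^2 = (-7*a + t)*(2*a + t)*(t - 3)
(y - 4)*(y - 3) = y^2 - 7*y + 12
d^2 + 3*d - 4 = (d - 1)*(d + 4)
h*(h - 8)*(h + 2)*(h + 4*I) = h^4 - 6*h^3 + 4*I*h^3 - 16*h^2 - 24*I*h^2 - 64*I*h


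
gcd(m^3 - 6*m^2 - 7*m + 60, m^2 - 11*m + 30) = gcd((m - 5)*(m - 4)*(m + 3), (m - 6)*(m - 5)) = m - 5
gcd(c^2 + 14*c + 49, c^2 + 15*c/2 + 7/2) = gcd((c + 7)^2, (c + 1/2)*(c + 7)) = c + 7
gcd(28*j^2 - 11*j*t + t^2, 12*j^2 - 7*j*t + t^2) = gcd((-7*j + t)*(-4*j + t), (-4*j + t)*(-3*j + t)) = -4*j + t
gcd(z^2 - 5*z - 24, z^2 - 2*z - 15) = z + 3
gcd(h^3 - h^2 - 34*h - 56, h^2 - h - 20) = h + 4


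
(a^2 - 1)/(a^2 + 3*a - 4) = (a + 1)/(a + 4)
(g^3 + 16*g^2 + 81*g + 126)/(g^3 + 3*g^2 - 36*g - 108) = (g + 7)/(g - 6)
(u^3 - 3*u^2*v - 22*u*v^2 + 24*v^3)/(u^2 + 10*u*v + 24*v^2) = (u^2 - 7*u*v + 6*v^2)/(u + 6*v)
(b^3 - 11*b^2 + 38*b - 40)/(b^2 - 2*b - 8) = (b^2 - 7*b + 10)/(b + 2)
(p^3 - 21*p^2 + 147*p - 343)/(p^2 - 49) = (p^2 - 14*p + 49)/(p + 7)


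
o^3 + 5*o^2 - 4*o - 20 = (o - 2)*(o + 2)*(o + 5)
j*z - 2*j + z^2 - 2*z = (j + z)*(z - 2)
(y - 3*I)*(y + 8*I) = y^2 + 5*I*y + 24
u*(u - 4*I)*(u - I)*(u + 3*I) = u^4 - 2*I*u^3 + 11*u^2 - 12*I*u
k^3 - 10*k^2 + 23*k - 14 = (k - 7)*(k - 2)*(k - 1)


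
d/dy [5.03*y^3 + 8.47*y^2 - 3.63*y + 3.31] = 15.09*y^2 + 16.94*y - 3.63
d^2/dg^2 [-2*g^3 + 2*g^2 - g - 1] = 4 - 12*g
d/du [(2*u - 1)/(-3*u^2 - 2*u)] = 2*(3*u^2 - 3*u - 1)/(u^2*(9*u^2 + 12*u + 4))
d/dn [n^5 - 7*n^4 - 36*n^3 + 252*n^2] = n*(5*n^3 - 28*n^2 - 108*n + 504)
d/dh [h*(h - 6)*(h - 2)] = 3*h^2 - 16*h + 12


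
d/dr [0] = 0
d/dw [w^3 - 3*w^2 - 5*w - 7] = 3*w^2 - 6*w - 5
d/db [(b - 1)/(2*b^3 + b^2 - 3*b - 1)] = (2*b^3 + b^2 - 3*b - (b - 1)*(6*b^2 + 2*b - 3) - 1)/(2*b^3 + b^2 - 3*b - 1)^2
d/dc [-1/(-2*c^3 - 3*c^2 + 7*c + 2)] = (-6*c^2 - 6*c + 7)/(2*c^3 + 3*c^2 - 7*c - 2)^2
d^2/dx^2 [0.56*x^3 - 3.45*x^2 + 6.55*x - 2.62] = 3.36*x - 6.9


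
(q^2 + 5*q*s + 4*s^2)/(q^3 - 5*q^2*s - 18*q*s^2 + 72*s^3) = (q + s)/(q^2 - 9*q*s + 18*s^2)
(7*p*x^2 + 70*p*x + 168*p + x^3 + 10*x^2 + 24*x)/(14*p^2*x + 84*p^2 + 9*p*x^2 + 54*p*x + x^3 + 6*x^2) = (x + 4)/(2*p + x)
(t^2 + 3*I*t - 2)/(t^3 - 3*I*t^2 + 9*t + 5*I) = (t + 2*I)/(t^2 - 4*I*t + 5)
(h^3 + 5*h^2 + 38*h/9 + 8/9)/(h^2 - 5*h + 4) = (9*h^3 + 45*h^2 + 38*h + 8)/(9*(h^2 - 5*h + 4))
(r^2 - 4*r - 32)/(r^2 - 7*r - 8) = (r + 4)/(r + 1)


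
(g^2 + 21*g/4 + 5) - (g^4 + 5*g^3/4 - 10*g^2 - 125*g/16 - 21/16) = -g^4 - 5*g^3/4 + 11*g^2 + 209*g/16 + 101/16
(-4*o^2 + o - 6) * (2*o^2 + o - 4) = -8*o^4 - 2*o^3 + 5*o^2 - 10*o + 24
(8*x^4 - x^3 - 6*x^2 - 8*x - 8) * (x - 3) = 8*x^5 - 25*x^4 - 3*x^3 + 10*x^2 + 16*x + 24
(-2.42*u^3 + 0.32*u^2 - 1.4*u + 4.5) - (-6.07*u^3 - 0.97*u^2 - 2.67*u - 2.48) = 3.65*u^3 + 1.29*u^2 + 1.27*u + 6.98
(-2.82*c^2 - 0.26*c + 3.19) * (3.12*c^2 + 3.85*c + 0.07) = -8.7984*c^4 - 11.6682*c^3 + 8.7544*c^2 + 12.2633*c + 0.2233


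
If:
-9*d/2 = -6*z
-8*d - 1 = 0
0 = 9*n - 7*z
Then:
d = -1/8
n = -7/96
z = -3/32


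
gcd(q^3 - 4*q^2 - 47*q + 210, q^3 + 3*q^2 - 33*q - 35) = q^2 + 2*q - 35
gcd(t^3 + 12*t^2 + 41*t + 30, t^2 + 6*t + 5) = t^2 + 6*t + 5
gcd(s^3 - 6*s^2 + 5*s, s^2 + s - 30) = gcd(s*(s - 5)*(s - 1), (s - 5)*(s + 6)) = s - 5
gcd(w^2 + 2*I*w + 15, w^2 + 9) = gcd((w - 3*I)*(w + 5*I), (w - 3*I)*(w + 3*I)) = w - 3*I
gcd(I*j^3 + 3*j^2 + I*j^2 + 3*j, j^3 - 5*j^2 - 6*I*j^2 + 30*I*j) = j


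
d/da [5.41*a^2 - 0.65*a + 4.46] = 10.82*a - 0.65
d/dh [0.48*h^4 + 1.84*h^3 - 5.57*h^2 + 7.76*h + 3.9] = 1.92*h^3 + 5.52*h^2 - 11.14*h + 7.76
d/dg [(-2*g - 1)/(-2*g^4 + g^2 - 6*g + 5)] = 2*(2*g^4 - g^2 + 6*g - (2*g + 1)*(4*g^3 - g + 3) - 5)/(2*g^4 - g^2 + 6*g - 5)^2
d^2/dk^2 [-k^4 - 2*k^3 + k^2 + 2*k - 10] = -12*k^2 - 12*k + 2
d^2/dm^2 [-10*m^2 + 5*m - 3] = -20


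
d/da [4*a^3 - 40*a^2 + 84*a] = 12*a^2 - 80*a + 84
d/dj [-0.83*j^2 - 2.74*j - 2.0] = -1.66*j - 2.74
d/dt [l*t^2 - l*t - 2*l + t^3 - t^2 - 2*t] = 2*l*t - l + 3*t^2 - 2*t - 2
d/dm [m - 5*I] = 1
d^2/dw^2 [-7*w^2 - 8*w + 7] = -14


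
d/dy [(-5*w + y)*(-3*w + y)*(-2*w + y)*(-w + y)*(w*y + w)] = w*(30*w^4 - 122*w^3*y - 61*w^3 + 123*w^2*y^2 + 82*w^2*y - 44*w*y^3 - 33*w*y^2 + 5*y^4 + 4*y^3)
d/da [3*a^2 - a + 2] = 6*a - 1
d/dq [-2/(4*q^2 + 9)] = 16*q/(4*q^2 + 9)^2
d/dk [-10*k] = -10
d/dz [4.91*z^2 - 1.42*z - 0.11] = 9.82*z - 1.42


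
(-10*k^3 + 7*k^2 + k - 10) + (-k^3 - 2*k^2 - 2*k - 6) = -11*k^3 + 5*k^2 - k - 16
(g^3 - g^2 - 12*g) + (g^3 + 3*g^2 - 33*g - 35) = 2*g^3 + 2*g^2 - 45*g - 35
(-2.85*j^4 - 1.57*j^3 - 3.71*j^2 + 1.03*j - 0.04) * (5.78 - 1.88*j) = 5.358*j^5 - 13.5214*j^4 - 2.0998*j^3 - 23.3802*j^2 + 6.0286*j - 0.2312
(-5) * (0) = 0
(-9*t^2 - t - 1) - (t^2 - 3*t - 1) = -10*t^2 + 2*t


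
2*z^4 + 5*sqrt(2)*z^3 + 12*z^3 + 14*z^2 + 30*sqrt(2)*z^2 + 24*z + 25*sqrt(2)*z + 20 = (z + 5)*(z + 2*sqrt(2))*(sqrt(2)*z + 1)*(sqrt(2)*z + sqrt(2))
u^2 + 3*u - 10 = (u - 2)*(u + 5)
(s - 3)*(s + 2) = s^2 - s - 6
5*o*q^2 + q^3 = q^2*(5*o + q)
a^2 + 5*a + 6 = (a + 2)*(a + 3)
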